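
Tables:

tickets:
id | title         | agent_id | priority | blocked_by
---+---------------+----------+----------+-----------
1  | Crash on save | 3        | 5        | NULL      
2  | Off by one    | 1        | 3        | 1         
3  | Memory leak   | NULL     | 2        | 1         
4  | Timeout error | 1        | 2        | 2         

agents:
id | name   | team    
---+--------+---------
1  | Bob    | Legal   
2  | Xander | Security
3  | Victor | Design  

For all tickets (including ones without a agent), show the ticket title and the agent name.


LEFT JOIN keeps every row from tickets (the left table); where agent_id has no match in agents, the agent columns become NULL. Walk through each ticket:
  - ticket 1 (Crash on save): agent_id=3 -> matches Victor
  - ticket 2 (Off by one): agent_id=1 -> matches Bob
  - ticket 3 (Memory leak): agent_id=NULL, no match -> kept with NULL
  - ticket 4 (Timeout error): agent_id=1 -> matches Bob
All 4 rows appear; 1 has NULL agent.

SQL:
SELECT a.title, b.name AS agent
FROM tickets a
LEFT JOIN agents b ON a.agent_id = b.id

Result:
title         | agent 
--------------+-------
Crash on save | Victor
Off by one    | Bob   
Memory leak   | NULL  
Timeout error | Bob   


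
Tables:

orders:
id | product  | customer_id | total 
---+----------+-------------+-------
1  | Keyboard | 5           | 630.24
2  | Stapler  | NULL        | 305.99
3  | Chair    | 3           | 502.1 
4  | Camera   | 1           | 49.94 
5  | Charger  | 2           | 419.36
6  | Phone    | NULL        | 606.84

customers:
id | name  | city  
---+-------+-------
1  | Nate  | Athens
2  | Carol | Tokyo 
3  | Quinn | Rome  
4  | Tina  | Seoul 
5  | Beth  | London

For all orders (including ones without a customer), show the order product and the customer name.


LEFT JOIN keeps every row from orders (the left table); where customer_id has no match in customers, the customer columns become NULL. Walk through each order:
  - order 1 (Keyboard): customer_id=5 -> matches Beth
  - order 2 (Stapler): customer_id=NULL, no match -> kept with NULL
  - order 3 (Chair): customer_id=3 -> matches Quinn
  - order 4 (Camera): customer_id=1 -> matches Nate
  - order 5 (Charger): customer_id=2 -> matches Carol
  - order 6 (Phone): customer_id=NULL, no match -> kept with NULL
All 6 rows appear; 2 have NULL customer.

SQL:
SELECT a.product, b.name AS customer
FROM orders a
LEFT JOIN customers b ON a.customer_id = b.id

Result:
product  | customer
---------+---------
Keyboard | Beth    
Stapler  | NULL    
Chair    | Quinn   
Camera   | Nate    
Charger  | Carol   
Phone    | NULL    


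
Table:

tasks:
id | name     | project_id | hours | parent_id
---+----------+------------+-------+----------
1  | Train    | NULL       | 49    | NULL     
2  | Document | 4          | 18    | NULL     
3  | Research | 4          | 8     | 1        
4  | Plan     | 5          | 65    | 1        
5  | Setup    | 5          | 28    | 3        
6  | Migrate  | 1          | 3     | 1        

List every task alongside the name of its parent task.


This is a self-join: tasks is joined to a second copy of itself, matching each row's parent_id to another row's id. Use LEFT JOIN so rows with parent_id=NULL are kept.
  - task 1 (Train): parent_id=NULL -> NULL
  - task 2 (Document): parent_id=NULL -> NULL
  - task 3 (Research): parent_id=1 -> Train
  - task 4 (Plan): parent_id=1 -> Train
  - task 5 (Setup): parent_id=3 -> Research
  - task 6 (Migrate): parent_id=1 -> Train

SQL:
SELECT a.name AS item, b.name AS parent
FROM tasks a
LEFT JOIN tasks b ON a.parent_id = b.id

Result:
item     | parent  
---------+---------
Train    | NULL    
Document | NULL    
Research | Train   
Plan     | Train   
Setup    | Research
Migrate  | Train   


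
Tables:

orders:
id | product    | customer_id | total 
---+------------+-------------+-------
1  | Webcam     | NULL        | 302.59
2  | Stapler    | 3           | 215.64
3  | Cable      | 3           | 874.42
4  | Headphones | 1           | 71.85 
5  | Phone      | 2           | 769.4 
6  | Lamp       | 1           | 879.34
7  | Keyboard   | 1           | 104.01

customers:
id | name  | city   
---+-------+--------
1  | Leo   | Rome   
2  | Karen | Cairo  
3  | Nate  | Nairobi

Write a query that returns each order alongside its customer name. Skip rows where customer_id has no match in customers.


INNER JOIN keeps only orders rows whose customer_id matches an id in customers. Walk through each order:
  - order 1 (Webcam): customer_id=NULL, no match -> dropped
  - order 2 (Stapler): customer_id=3 -> matches Nate
  - order 3 (Cable): customer_id=3 -> matches Nate
  - order 4 (Headphones): customer_id=1 -> matches Leo
  - order 5 (Phone): customer_id=2 -> matches Karen
  - order 6 (Lamp): customer_id=1 -> matches Leo
  - order 7 (Keyboard): customer_id=1 -> matches Leo
So 1 of 7 rows is dropped.

SQL:
SELECT a.product, b.name AS customer
FROM orders a
INNER JOIN customers b ON a.customer_id = b.id

Result:
product    | customer
-----------+---------
Stapler    | Nate    
Cable      | Nate    
Headphones | Leo     
Phone      | Karen   
Lamp       | Leo     
Keyboard   | Leo     


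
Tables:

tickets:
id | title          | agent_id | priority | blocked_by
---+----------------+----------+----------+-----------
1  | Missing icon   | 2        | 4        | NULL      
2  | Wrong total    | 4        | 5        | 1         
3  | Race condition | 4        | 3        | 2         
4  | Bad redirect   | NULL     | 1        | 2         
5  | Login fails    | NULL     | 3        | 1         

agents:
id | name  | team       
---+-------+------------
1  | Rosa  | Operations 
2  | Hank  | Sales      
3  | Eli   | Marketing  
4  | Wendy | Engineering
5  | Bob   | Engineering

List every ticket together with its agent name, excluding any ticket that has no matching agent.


INNER JOIN keeps only tickets rows whose agent_id matches an id in agents. Walk through each ticket:
  - ticket 1 (Missing icon): agent_id=2 -> matches Hank
  - ticket 2 (Wrong total): agent_id=4 -> matches Wendy
  - ticket 3 (Race condition): agent_id=4 -> matches Wendy
  - ticket 4 (Bad redirect): agent_id=NULL, no match -> dropped
  - ticket 5 (Login fails): agent_id=NULL, no match -> dropped
So 2 of 5 rows are dropped.

SQL:
SELECT a.title, b.name AS agent
FROM tickets a
INNER JOIN agents b ON a.agent_id = b.id

Result:
title          | agent
---------------+------
Missing icon   | Hank 
Wrong total    | Wendy
Race condition | Wendy


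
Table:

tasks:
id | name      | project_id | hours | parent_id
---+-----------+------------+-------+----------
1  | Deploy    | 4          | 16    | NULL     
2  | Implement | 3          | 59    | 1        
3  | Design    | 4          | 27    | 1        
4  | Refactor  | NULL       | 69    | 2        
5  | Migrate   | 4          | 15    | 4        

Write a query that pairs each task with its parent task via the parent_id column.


This is a self-join: tasks is joined to a second copy of itself, matching each row's parent_id to another row's id. Use LEFT JOIN so rows with parent_id=NULL are kept.
  - task 1 (Deploy): parent_id=NULL -> NULL
  - task 2 (Implement): parent_id=1 -> Deploy
  - task 3 (Design): parent_id=1 -> Deploy
  - task 4 (Refactor): parent_id=2 -> Implement
  - task 5 (Migrate): parent_id=4 -> Refactor

SQL:
SELECT a.name AS item, b.name AS parent
FROM tasks a
LEFT JOIN tasks b ON a.parent_id = b.id

Result:
item      | parent   
----------+----------
Deploy    | NULL     
Implement | Deploy   
Design    | Deploy   
Refactor  | Implement
Migrate   | Refactor 


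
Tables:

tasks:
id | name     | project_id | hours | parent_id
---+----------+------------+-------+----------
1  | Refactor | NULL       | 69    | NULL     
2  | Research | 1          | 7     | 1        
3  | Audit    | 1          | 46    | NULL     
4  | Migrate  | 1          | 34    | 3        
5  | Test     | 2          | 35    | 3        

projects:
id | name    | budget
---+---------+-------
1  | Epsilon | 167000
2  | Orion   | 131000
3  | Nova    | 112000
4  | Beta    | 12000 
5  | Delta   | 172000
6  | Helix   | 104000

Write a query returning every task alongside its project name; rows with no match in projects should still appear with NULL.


LEFT JOIN keeps every row from tasks (the left table); where project_id has no match in projects, the project columns become NULL. Walk through each task:
  - task 1 (Refactor): project_id=NULL, no match -> kept with NULL
  - task 2 (Research): project_id=1 -> matches Epsilon
  - task 3 (Audit): project_id=1 -> matches Epsilon
  - task 4 (Migrate): project_id=1 -> matches Epsilon
  - task 5 (Test): project_id=2 -> matches Orion
All 5 rows appear; 1 has NULL project.

SQL:
SELECT a.name, b.name AS project
FROM tasks a
LEFT JOIN projects b ON a.project_id = b.id

Result:
name     | project
---------+--------
Refactor | NULL   
Research | Epsilon
Audit    | Epsilon
Migrate  | Epsilon
Test     | Orion  


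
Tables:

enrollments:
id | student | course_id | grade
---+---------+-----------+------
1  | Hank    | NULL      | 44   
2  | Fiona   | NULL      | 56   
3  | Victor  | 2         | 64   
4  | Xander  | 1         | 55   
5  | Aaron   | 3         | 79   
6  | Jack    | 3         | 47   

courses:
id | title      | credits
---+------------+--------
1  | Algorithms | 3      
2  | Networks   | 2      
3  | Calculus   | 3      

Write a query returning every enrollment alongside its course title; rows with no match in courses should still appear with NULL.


LEFT JOIN keeps every row from enrollments (the left table); where course_id has no match in courses, the course columns become NULL. Walk through each enrollment:
  - enrollment 1 (Hank): course_id=NULL, no match -> kept with NULL
  - enrollment 2 (Fiona): course_id=NULL, no match -> kept with NULL
  - enrollment 3 (Victor): course_id=2 -> matches Networks
  - enrollment 4 (Xander): course_id=1 -> matches Algorithms
  - enrollment 5 (Aaron): course_id=3 -> matches Calculus
  - enrollment 6 (Jack): course_id=3 -> matches Calculus
All 6 rows appear; 2 have NULL course.

SQL:
SELECT a.student, b.title AS course
FROM enrollments a
LEFT JOIN courses b ON a.course_id = b.id

Result:
student | course    
--------+-----------
Hank    | NULL      
Fiona   | NULL      
Victor  | Networks  
Xander  | Algorithms
Aaron   | Calculus  
Jack    | Calculus  


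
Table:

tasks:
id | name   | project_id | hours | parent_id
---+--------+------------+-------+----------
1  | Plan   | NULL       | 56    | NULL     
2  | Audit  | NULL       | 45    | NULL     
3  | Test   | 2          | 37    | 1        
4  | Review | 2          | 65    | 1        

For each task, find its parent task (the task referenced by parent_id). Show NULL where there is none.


This is a self-join: tasks is joined to a second copy of itself, matching each row's parent_id to another row's id. Use LEFT JOIN so rows with parent_id=NULL are kept.
  - task 1 (Plan): parent_id=NULL -> NULL
  - task 2 (Audit): parent_id=NULL -> NULL
  - task 3 (Test): parent_id=1 -> Plan
  - task 4 (Review): parent_id=1 -> Plan

SQL:
SELECT a.name AS item, b.name AS parent
FROM tasks a
LEFT JOIN tasks b ON a.parent_id = b.id

Result:
item   | parent
-------+-------
Plan   | NULL  
Audit  | NULL  
Test   | Plan  
Review | Plan  


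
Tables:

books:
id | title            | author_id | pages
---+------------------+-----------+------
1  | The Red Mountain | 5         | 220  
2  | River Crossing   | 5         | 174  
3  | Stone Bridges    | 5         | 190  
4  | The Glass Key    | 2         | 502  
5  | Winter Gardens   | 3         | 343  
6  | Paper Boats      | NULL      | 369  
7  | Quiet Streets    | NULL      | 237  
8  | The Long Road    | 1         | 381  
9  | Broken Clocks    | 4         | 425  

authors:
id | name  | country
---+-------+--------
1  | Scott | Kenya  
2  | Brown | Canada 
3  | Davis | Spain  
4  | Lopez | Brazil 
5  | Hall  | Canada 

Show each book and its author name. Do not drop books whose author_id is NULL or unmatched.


LEFT JOIN keeps every row from books (the left table); where author_id has no match in authors, the author columns become NULL. Walk through each book:
  - book 1 (The Red Mountain): author_id=5 -> matches Hall
  - book 2 (River Crossing): author_id=5 -> matches Hall
  - book 3 (Stone Bridges): author_id=5 -> matches Hall
  - book 4 (The Glass Key): author_id=2 -> matches Brown
  - book 5 (Winter Gardens): author_id=3 -> matches Davis
  - book 6 (Paper Boats): author_id=NULL, no match -> kept with NULL
  - book 7 (Quiet Streets): author_id=NULL, no match -> kept with NULL
  - book 8 (The Long Road): author_id=1 -> matches Scott
  - book 9 (Broken Clocks): author_id=4 -> matches Lopez
All 9 rows appear; 2 have NULL author.

SQL:
SELECT a.title, b.name AS author
FROM books a
LEFT JOIN authors b ON a.author_id = b.id

Result:
title            | author
-----------------+-------
The Red Mountain | Hall  
River Crossing   | Hall  
Stone Bridges    | Hall  
The Glass Key    | Brown 
Winter Gardens   | Davis 
Paper Boats      | NULL  
Quiet Streets    | NULL  
The Long Road    | Scott 
Broken Clocks    | Lopez 


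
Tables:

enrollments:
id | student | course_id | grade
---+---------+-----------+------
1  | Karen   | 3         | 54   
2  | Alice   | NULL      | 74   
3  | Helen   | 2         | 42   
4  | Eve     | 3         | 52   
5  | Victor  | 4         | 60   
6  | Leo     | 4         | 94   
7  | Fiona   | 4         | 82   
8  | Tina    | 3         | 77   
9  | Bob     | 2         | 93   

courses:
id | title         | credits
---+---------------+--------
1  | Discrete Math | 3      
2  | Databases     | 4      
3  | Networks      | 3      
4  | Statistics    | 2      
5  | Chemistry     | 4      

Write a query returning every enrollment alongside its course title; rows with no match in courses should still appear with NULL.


LEFT JOIN keeps every row from enrollments (the left table); where course_id has no match in courses, the course columns become NULL. Walk through each enrollment:
  - enrollment 1 (Karen): course_id=3 -> matches Networks
  - enrollment 2 (Alice): course_id=NULL, no match -> kept with NULL
  - enrollment 3 (Helen): course_id=2 -> matches Databases
  - enrollment 4 (Eve): course_id=3 -> matches Networks
  - enrollment 5 (Victor): course_id=4 -> matches Statistics
  - enrollment 6 (Leo): course_id=4 -> matches Statistics
  - enrollment 7 (Fiona): course_id=4 -> matches Statistics
  - enrollment 8 (Tina): course_id=3 -> matches Networks
  - enrollment 9 (Bob): course_id=2 -> matches Databases
All 9 rows appear; 1 has NULL course.

SQL:
SELECT a.student, b.title AS course
FROM enrollments a
LEFT JOIN courses b ON a.course_id = b.id

Result:
student | course    
--------+-----------
Karen   | Networks  
Alice   | NULL      
Helen   | Databases 
Eve     | Networks  
Victor  | Statistics
Leo     | Statistics
Fiona   | Statistics
Tina    | Networks  
Bob     | Databases 


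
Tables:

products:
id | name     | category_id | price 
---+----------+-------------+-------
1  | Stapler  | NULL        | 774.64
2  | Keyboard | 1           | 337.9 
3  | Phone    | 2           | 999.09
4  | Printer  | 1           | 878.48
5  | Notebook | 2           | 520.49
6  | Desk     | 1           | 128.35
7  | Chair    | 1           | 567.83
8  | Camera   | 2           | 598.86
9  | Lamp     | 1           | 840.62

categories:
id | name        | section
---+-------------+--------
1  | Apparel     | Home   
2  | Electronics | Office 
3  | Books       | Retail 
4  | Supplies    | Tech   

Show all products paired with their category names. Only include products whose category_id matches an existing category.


INNER JOIN keeps only products rows whose category_id matches an id in categories. Walk through each product:
  - product 1 (Stapler): category_id=NULL, no match -> dropped
  - product 2 (Keyboard): category_id=1 -> matches Apparel
  - product 3 (Phone): category_id=2 -> matches Electronics
  - product 4 (Printer): category_id=1 -> matches Apparel
  - product 5 (Notebook): category_id=2 -> matches Electronics
  - product 6 (Desk): category_id=1 -> matches Apparel
  - product 7 (Chair): category_id=1 -> matches Apparel
  - product 8 (Camera): category_id=2 -> matches Electronics
  - product 9 (Lamp): category_id=1 -> matches Apparel
So 1 of 9 rows is dropped.

SQL:
SELECT a.name, b.name AS category
FROM products a
INNER JOIN categories b ON a.category_id = b.id

Result:
name     | category   
---------+------------
Keyboard | Apparel    
Phone    | Electronics
Printer  | Apparel    
Notebook | Electronics
Desk     | Apparel    
Chair    | Apparel    
Camera   | Electronics
Lamp     | Apparel    


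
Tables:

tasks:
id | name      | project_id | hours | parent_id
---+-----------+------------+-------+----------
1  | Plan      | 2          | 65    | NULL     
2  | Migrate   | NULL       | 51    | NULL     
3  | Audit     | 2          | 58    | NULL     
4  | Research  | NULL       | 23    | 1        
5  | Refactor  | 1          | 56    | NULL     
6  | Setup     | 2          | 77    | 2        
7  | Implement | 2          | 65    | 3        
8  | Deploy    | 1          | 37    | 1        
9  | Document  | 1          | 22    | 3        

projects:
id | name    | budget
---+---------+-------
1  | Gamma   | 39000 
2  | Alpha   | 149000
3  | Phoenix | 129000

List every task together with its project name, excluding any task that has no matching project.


INNER JOIN keeps only tasks rows whose project_id matches an id in projects. Walk through each task:
  - task 1 (Plan): project_id=2 -> matches Alpha
  - task 2 (Migrate): project_id=NULL, no match -> dropped
  - task 3 (Audit): project_id=2 -> matches Alpha
  - task 4 (Research): project_id=NULL, no match -> dropped
  - task 5 (Refactor): project_id=1 -> matches Gamma
  - task 6 (Setup): project_id=2 -> matches Alpha
  - task 7 (Implement): project_id=2 -> matches Alpha
  - task 8 (Deploy): project_id=1 -> matches Gamma
  - task 9 (Document): project_id=1 -> matches Gamma
So 2 of 9 rows are dropped.

SQL:
SELECT a.name, b.name AS project
FROM tasks a
INNER JOIN projects b ON a.project_id = b.id

Result:
name      | project
----------+--------
Plan      | Alpha  
Audit     | Alpha  
Refactor  | Gamma  
Setup     | Alpha  
Implement | Alpha  
Deploy    | Gamma  
Document  | Gamma  


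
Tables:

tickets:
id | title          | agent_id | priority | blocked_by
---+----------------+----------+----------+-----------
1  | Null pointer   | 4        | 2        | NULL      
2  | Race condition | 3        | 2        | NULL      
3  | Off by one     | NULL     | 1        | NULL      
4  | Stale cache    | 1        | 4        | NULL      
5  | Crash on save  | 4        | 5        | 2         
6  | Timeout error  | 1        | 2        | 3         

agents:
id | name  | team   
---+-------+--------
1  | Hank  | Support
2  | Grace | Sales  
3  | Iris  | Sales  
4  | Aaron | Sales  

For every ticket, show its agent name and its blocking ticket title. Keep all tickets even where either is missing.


Two LEFT JOINs from the same base table tickets: one to agents via agent_id, one to tickets itself via blocked_by. Both are LEFT so every ticket is preserved.
Match against agents:
  - ticket 1 (Null pointer): agent_id=4 -> matches Aaron
  - ticket 2 (Race condition): agent_id=3 -> matches Iris
  - ticket 3 (Off by one): agent_id=NULL, no match -> kept with NULL
  - ticket 4 (Stale cache): agent_id=1 -> matches Hank
  - ticket 5 (Crash on save): agent_id=4 -> matches Aaron
  - ticket 6 (Timeout error): agent_id=1 -> matches Hank
Match against tickets (self):
  - ticket 1 (Null pointer): blocked_by=NULL -> NULL
  - ticket 2 (Race condition): blocked_by=NULL -> NULL
  - ticket 3 (Off by one): blocked_by=NULL -> NULL
  - ticket 4 (Stale cache): blocked_by=NULL -> NULL
  - ticket 5 (Crash on save): blocked_by=2 -> Race condition
  - ticket 6 (Timeout error): blocked_by=3 -> Off by one

SQL:
SELECT a.title, b.name AS agent, c.title AS blocked_by
FROM tickets a
LEFT JOIN agents b ON a.agent_id = b.id
LEFT JOIN tickets c ON a.blocked_by = c.id

Result:
title          | agent | blocked_by    
---------------+-------+---------------
Null pointer   | Aaron | NULL          
Race condition | Iris  | NULL          
Off by one     | NULL  | NULL          
Stale cache    | Hank  | NULL          
Crash on save  | Aaron | Race condition
Timeout error  | Hank  | Off by one    


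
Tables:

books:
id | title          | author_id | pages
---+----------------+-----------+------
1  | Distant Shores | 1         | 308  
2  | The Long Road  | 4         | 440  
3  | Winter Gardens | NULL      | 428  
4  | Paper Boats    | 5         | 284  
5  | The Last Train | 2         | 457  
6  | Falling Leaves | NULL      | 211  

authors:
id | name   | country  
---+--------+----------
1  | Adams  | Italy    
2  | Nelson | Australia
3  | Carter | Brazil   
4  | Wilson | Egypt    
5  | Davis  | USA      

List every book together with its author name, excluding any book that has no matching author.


INNER JOIN keeps only books rows whose author_id matches an id in authors. Walk through each book:
  - book 1 (Distant Shores): author_id=1 -> matches Adams
  - book 2 (The Long Road): author_id=4 -> matches Wilson
  - book 3 (Winter Gardens): author_id=NULL, no match -> dropped
  - book 4 (Paper Boats): author_id=5 -> matches Davis
  - book 5 (The Last Train): author_id=2 -> matches Nelson
  - book 6 (Falling Leaves): author_id=NULL, no match -> dropped
So 2 of 6 rows are dropped.

SQL:
SELECT a.title, b.name AS author
FROM books a
INNER JOIN authors b ON a.author_id = b.id

Result:
title          | author
---------------+-------
Distant Shores | Adams 
The Long Road  | Wilson
Paper Boats    | Davis 
The Last Train | Nelson


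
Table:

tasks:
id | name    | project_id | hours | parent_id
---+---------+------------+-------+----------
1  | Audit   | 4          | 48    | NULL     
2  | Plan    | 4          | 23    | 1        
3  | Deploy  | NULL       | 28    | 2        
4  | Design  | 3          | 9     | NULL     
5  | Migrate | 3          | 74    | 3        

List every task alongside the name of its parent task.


This is a self-join: tasks is joined to a second copy of itself, matching each row's parent_id to another row's id. Use LEFT JOIN so rows with parent_id=NULL are kept.
  - task 1 (Audit): parent_id=NULL -> NULL
  - task 2 (Plan): parent_id=1 -> Audit
  - task 3 (Deploy): parent_id=2 -> Plan
  - task 4 (Design): parent_id=NULL -> NULL
  - task 5 (Migrate): parent_id=3 -> Deploy

SQL:
SELECT a.name AS item, b.name AS parent
FROM tasks a
LEFT JOIN tasks b ON a.parent_id = b.id

Result:
item    | parent
--------+-------
Audit   | NULL  
Plan    | Audit 
Deploy  | Plan  
Design  | NULL  
Migrate | Deploy


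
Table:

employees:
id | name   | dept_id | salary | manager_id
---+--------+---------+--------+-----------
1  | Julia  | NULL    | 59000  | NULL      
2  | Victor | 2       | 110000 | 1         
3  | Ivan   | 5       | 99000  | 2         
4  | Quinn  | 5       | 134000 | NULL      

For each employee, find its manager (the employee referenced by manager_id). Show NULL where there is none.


This is a self-join: employees is joined to a second copy of itself, matching each row's manager_id to another row's id. Use LEFT JOIN so rows with manager_id=NULL are kept.
  - employee 1 (Julia): manager_id=NULL -> NULL
  - employee 2 (Victor): manager_id=1 -> Julia
  - employee 3 (Ivan): manager_id=2 -> Victor
  - employee 4 (Quinn): manager_id=NULL -> NULL

SQL:
SELECT a.name AS item, b.name AS manager
FROM employees a
LEFT JOIN employees b ON a.manager_id = b.id

Result:
item   | manager
-------+--------
Julia  | NULL   
Victor | Julia  
Ivan   | Victor 
Quinn  | NULL   


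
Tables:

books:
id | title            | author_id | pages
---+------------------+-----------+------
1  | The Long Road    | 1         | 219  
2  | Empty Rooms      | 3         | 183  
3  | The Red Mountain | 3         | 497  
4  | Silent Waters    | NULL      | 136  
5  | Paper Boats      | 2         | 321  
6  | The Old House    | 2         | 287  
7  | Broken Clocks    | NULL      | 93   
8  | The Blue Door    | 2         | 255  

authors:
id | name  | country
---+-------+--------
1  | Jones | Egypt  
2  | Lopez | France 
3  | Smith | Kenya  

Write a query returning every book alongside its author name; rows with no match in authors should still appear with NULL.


LEFT JOIN keeps every row from books (the left table); where author_id has no match in authors, the author columns become NULL. Walk through each book:
  - book 1 (The Long Road): author_id=1 -> matches Jones
  - book 2 (Empty Rooms): author_id=3 -> matches Smith
  - book 3 (The Red Mountain): author_id=3 -> matches Smith
  - book 4 (Silent Waters): author_id=NULL, no match -> kept with NULL
  - book 5 (Paper Boats): author_id=2 -> matches Lopez
  - book 6 (The Old House): author_id=2 -> matches Lopez
  - book 7 (Broken Clocks): author_id=NULL, no match -> kept with NULL
  - book 8 (The Blue Door): author_id=2 -> matches Lopez
All 8 rows appear; 2 have NULL author.

SQL:
SELECT a.title, b.name AS author
FROM books a
LEFT JOIN authors b ON a.author_id = b.id

Result:
title            | author
-----------------+-------
The Long Road    | Jones 
Empty Rooms      | Smith 
The Red Mountain | Smith 
Silent Waters    | NULL  
Paper Boats      | Lopez 
The Old House    | Lopez 
Broken Clocks    | NULL  
The Blue Door    | Lopez 


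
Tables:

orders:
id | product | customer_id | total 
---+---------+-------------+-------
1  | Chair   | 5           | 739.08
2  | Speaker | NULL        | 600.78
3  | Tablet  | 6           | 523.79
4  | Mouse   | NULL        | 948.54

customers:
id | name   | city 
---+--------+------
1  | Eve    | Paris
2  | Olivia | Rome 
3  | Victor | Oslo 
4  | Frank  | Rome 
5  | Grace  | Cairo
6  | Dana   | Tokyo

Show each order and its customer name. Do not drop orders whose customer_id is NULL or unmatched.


LEFT JOIN keeps every row from orders (the left table); where customer_id has no match in customers, the customer columns become NULL. Walk through each order:
  - order 1 (Chair): customer_id=5 -> matches Grace
  - order 2 (Speaker): customer_id=NULL, no match -> kept with NULL
  - order 3 (Tablet): customer_id=6 -> matches Dana
  - order 4 (Mouse): customer_id=NULL, no match -> kept with NULL
All 4 rows appear; 2 have NULL customer.

SQL:
SELECT a.product, b.name AS customer
FROM orders a
LEFT JOIN customers b ON a.customer_id = b.id

Result:
product | customer
--------+---------
Chair   | Grace   
Speaker | NULL    
Tablet  | Dana    
Mouse   | NULL    


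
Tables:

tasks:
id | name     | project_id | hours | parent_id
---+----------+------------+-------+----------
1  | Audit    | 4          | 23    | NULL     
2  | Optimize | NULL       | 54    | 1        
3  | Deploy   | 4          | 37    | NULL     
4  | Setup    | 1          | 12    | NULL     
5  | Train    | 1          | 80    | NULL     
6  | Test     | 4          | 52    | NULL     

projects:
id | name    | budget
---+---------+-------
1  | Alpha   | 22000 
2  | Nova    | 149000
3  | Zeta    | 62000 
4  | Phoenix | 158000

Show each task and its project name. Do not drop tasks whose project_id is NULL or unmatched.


LEFT JOIN keeps every row from tasks (the left table); where project_id has no match in projects, the project columns become NULL. Walk through each task:
  - task 1 (Audit): project_id=4 -> matches Phoenix
  - task 2 (Optimize): project_id=NULL, no match -> kept with NULL
  - task 3 (Deploy): project_id=4 -> matches Phoenix
  - task 4 (Setup): project_id=1 -> matches Alpha
  - task 5 (Train): project_id=1 -> matches Alpha
  - task 6 (Test): project_id=4 -> matches Phoenix
All 6 rows appear; 1 has NULL project.

SQL:
SELECT a.name, b.name AS project
FROM tasks a
LEFT JOIN projects b ON a.project_id = b.id

Result:
name     | project
---------+--------
Audit    | Phoenix
Optimize | NULL   
Deploy   | Phoenix
Setup    | Alpha  
Train    | Alpha  
Test     | Phoenix


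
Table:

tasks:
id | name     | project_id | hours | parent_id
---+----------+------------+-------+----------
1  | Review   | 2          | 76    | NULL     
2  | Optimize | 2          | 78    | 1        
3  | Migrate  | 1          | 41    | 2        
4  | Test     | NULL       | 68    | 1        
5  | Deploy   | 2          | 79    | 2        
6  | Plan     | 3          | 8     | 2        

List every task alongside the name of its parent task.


This is a self-join: tasks is joined to a second copy of itself, matching each row's parent_id to another row's id. Use LEFT JOIN so rows with parent_id=NULL are kept.
  - task 1 (Review): parent_id=NULL -> NULL
  - task 2 (Optimize): parent_id=1 -> Review
  - task 3 (Migrate): parent_id=2 -> Optimize
  - task 4 (Test): parent_id=1 -> Review
  - task 5 (Deploy): parent_id=2 -> Optimize
  - task 6 (Plan): parent_id=2 -> Optimize

SQL:
SELECT a.name AS item, b.name AS parent
FROM tasks a
LEFT JOIN tasks b ON a.parent_id = b.id

Result:
item     | parent  
---------+---------
Review   | NULL    
Optimize | Review  
Migrate  | Optimize
Test     | Review  
Deploy   | Optimize
Plan     | Optimize


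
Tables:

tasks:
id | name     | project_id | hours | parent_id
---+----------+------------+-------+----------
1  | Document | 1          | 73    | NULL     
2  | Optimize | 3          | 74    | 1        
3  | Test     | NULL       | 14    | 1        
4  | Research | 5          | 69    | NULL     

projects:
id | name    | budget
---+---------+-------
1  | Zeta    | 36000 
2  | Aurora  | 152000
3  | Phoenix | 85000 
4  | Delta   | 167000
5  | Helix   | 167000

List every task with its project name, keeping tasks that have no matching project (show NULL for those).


LEFT JOIN keeps every row from tasks (the left table); where project_id has no match in projects, the project columns become NULL. Walk through each task:
  - task 1 (Document): project_id=1 -> matches Zeta
  - task 2 (Optimize): project_id=3 -> matches Phoenix
  - task 3 (Test): project_id=NULL, no match -> kept with NULL
  - task 4 (Research): project_id=5 -> matches Helix
All 4 rows appear; 1 has NULL project.

SQL:
SELECT a.name, b.name AS project
FROM tasks a
LEFT JOIN projects b ON a.project_id = b.id

Result:
name     | project
---------+--------
Document | Zeta   
Optimize | Phoenix
Test     | NULL   
Research | Helix  


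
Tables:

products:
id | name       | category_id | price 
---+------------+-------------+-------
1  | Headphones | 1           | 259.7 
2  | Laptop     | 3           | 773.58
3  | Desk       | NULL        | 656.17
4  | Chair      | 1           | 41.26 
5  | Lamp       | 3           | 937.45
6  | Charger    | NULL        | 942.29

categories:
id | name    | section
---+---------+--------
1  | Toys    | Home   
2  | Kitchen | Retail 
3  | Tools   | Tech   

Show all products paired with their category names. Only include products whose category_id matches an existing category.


INNER JOIN keeps only products rows whose category_id matches an id in categories. Walk through each product:
  - product 1 (Headphones): category_id=1 -> matches Toys
  - product 2 (Laptop): category_id=3 -> matches Tools
  - product 3 (Desk): category_id=NULL, no match -> dropped
  - product 4 (Chair): category_id=1 -> matches Toys
  - product 5 (Lamp): category_id=3 -> matches Tools
  - product 6 (Charger): category_id=NULL, no match -> dropped
So 2 of 6 rows are dropped.

SQL:
SELECT a.name, b.name AS category
FROM products a
INNER JOIN categories b ON a.category_id = b.id

Result:
name       | category
-----------+---------
Headphones | Toys    
Laptop     | Tools   
Chair      | Toys    
Lamp       | Tools   


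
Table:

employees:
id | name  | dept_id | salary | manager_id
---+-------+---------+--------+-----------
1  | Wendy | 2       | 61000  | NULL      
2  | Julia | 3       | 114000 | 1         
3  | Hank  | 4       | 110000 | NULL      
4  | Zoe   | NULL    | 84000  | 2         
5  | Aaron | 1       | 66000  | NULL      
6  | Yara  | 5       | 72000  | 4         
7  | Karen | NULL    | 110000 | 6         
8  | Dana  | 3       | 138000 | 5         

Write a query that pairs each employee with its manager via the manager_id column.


This is a self-join: employees is joined to a second copy of itself, matching each row's manager_id to another row's id. Use LEFT JOIN so rows with manager_id=NULL are kept.
  - employee 1 (Wendy): manager_id=NULL -> NULL
  - employee 2 (Julia): manager_id=1 -> Wendy
  - employee 3 (Hank): manager_id=NULL -> NULL
  - employee 4 (Zoe): manager_id=2 -> Julia
  - employee 5 (Aaron): manager_id=NULL -> NULL
  - employee 6 (Yara): manager_id=4 -> Zoe
  - employee 7 (Karen): manager_id=6 -> Yara
  - employee 8 (Dana): manager_id=5 -> Aaron

SQL:
SELECT a.name AS item, b.name AS manager
FROM employees a
LEFT JOIN employees b ON a.manager_id = b.id

Result:
item  | manager
------+--------
Wendy | NULL   
Julia | Wendy  
Hank  | NULL   
Zoe   | Julia  
Aaron | NULL   
Yara  | Zoe    
Karen | Yara   
Dana  | Aaron  


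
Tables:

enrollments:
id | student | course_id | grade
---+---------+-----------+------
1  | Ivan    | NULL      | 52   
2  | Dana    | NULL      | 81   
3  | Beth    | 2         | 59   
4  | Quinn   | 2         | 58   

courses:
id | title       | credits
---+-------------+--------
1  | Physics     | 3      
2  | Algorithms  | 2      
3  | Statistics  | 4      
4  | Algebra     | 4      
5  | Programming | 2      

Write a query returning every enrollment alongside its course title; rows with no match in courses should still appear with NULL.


LEFT JOIN keeps every row from enrollments (the left table); where course_id has no match in courses, the course columns become NULL. Walk through each enrollment:
  - enrollment 1 (Ivan): course_id=NULL, no match -> kept with NULL
  - enrollment 2 (Dana): course_id=NULL, no match -> kept with NULL
  - enrollment 3 (Beth): course_id=2 -> matches Algorithms
  - enrollment 4 (Quinn): course_id=2 -> matches Algorithms
All 4 rows appear; 2 have NULL course.

SQL:
SELECT a.student, b.title AS course
FROM enrollments a
LEFT JOIN courses b ON a.course_id = b.id

Result:
student | course    
--------+-----------
Ivan    | NULL      
Dana    | NULL      
Beth    | Algorithms
Quinn   | Algorithms


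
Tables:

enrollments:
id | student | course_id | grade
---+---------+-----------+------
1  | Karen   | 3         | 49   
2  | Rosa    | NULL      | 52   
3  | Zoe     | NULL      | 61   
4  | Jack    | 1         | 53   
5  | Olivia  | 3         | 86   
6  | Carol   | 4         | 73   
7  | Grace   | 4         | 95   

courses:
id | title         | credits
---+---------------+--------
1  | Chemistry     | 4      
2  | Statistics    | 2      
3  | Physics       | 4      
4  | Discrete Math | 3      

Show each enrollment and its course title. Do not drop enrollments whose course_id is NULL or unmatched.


LEFT JOIN keeps every row from enrollments (the left table); where course_id has no match in courses, the course columns become NULL. Walk through each enrollment:
  - enrollment 1 (Karen): course_id=3 -> matches Physics
  - enrollment 2 (Rosa): course_id=NULL, no match -> kept with NULL
  - enrollment 3 (Zoe): course_id=NULL, no match -> kept with NULL
  - enrollment 4 (Jack): course_id=1 -> matches Chemistry
  - enrollment 5 (Olivia): course_id=3 -> matches Physics
  - enrollment 6 (Carol): course_id=4 -> matches Discrete Math
  - enrollment 7 (Grace): course_id=4 -> matches Discrete Math
All 7 rows appear; 2 have NULL course.

SQL:
SELECT a.student, b.title AS course
FROM enrollments a
LEFT JOIN courses b ON a.course_id = b.id

Result:
student | course       
--------+--------------
Karen   | Physics      
Rosa    | NULL         
Zoe     | NULL         
Jack    | Chemistry    
Olivia  | Physics      
Carol   | Discrete Math
Grace   | Discrete Math


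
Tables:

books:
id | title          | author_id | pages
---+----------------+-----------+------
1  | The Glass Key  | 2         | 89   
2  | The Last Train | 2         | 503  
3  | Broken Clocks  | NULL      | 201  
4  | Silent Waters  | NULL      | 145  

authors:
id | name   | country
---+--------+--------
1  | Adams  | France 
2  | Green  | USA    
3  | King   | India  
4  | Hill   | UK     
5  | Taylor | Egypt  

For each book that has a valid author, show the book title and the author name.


INNER JOIN keeps only books rows whose author_id matches an id in authors. Walk through each book:
  - book 1 (The Glass Key): author_id=2 -> matches Green
  - book 2 (The Last Train): author_id=2 -> matches Green
  - book 3 (Broken Clocks): author_id=NULL, no match -> dropped
  - book 4 (Silent Waters): author_id=NULL, no match -> dropped
So 2 of 4 rows are dropped.

SQL:
SELECT a.title, b.name AS author
FROM books a
INNER JOIN authors b ON a.author_id = b.id

Result:
title          | author
---------------+-------
The Glass Key  | Green 
The Last Train | Green 


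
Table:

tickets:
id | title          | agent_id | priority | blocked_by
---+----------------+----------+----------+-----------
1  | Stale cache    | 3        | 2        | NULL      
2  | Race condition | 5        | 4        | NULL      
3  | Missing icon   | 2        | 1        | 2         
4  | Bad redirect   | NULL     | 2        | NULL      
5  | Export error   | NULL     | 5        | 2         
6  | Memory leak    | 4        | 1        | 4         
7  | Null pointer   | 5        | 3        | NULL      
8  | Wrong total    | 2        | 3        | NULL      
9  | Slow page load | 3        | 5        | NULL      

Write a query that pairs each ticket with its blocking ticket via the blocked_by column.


This is a self-join: tickets is joined to a second copy of itself, matching each row's blocked_by to another row's id. Use LEFT JOIN so rows with blocked_by=NULL are kept.
  - ticket 1 (Stale cache): blocked_by=NULL -> NULL
  - ticket 2 (Race condition): blocked_by=NULL -> NULL
  - ticket 3 (Missing icon): blocked_by=2 -> Race condition
  - ticket 4 (Bad redirect): blocked_by=NULL -> NULL
  - ticket 5 (Export error): blocked_by=2 -> Race condition
  - ticket 6 (Memory leak): blocked_by=4 -> Bad redirect
  - ticket 7 (Null pointer): blocked_by=NULL -> NULL
  - ticket 8 (Wrong total): blocked_by=NULL -> NULL
  - ticket 9 (Slow page load): blocked_by=NULL -> NULL

SQL:
SELECT a.title AS item, b.title AS blocked_by
FROM tickets a
LEFT JOIN tickets b ON a.blocked_by = b.id

Result:
item           | blocked_by    
---------------+---------------
Stale cache    | NULL          
Race condition | NULL          
Missing icon   | Race condition
Bad redirect   | NULL          
Export error   | Race condition
Memory leak    | Bad redirect  
Null pointer   | NULL          
Wrong total    | NULL          
Slow page load | NULL          


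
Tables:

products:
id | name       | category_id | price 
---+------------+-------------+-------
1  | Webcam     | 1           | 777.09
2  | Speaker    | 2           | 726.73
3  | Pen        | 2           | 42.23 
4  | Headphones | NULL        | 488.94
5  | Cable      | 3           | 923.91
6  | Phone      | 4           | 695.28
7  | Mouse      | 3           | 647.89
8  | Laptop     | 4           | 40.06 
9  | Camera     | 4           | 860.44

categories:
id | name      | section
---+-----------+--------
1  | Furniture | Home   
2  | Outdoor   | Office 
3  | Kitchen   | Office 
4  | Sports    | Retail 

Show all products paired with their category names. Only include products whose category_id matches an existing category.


INNER JOIN keeps only products rows whose category_id matches an id in categories. Walk through each product:
  - product 1 (Webcam): category_id=1 -> matches Furniture
  - product 2 (Speaker): category_id=2 -> matches Outdoor
  - product 3 (Pen): category_id=2 -> matches Outdoor
  - product 4 (Headphones): category_id=NULL, no match -> dropped
  - product 5 (Cable): category_id=3 -> matches Kitchen
  - product 6 (Phone): category_id=4 -> matches Sports
  - product 7 (Mouse): category_id=3 -> matches Kitchen
  - product 8 (Laptop): category_id=4 -> matches Sports
  - product 9 (Camera): category_id=4 -> matches Sports
So 1 of 9 rows is dropped.

SQL:
SELECT a.name, b.name AS category
FROM products a
INNER JOIN categories b ON a.category_id = b.id

Result:
name    | category 
--------+----------
Webcam  | Furniture
Speaker | Outdoor  
Pen     | Outdoor  
Cable   | Kitchen  
Phone   | Sports   
Mouse   | Kitchen  
Laptop  | Sports   
Camera  | Sports   
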